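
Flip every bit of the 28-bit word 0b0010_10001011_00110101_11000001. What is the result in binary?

Invert each bit: 0010100010110011010111000001 → 1101011101001100101000111110.

0b1101011101001100101000111110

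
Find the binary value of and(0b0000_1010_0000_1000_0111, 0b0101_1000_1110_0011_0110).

AND bit by bit (1 only where both bits are 1):
  00001010000010000111
& 01011000111000110110
= 00001000000000000110

0b00001000000000000110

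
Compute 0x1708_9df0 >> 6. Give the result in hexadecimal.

0x5c2277

6 bits is not a whole number of base-16 digits; in binary: 10111000010001001110111110000 >> 6 = 10111000010001001110111.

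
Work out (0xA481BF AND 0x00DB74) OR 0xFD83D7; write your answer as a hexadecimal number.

0xFD83F7

0xA481BF AND 0x00DB74 = 0x008134.
Then OR with 0xFD83D7.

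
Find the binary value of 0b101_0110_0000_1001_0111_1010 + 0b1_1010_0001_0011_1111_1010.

Add column by column in base 2, right to left:
  0+0 = 0
  1+1 = 0 carry 1
  0+0+1 = 1
  1+1 = 0 carry 1
  1+1+1 = 1 carry 1
  1+1+1 = 1 carry 1
  1+1+1 = 1 carry 1
  0+1+1 = 0 carry 1
  1+1+1 = 1 carry 1
  0+1+1 = 0 carry 1
  0+0+1 = 1
  1+0 = 1
  0+1 = 1
  0+0 = 0
  0+0 = 0
  0+0 = 0
  0+0 = 0
  1+1 = 0 carry 1
  1+0+1 = 0 carry 1
  0+1+1 = 0 carry 1
  1+1+1 = 1 carry 1
  0+0+1 = 1
  1+0 = 1

0b11100000001110101110100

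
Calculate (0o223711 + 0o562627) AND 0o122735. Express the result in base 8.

Add column by column in base 8, right to left:
  1+7 = 0 carry 1
  1+2+1 = 4
  7+6 = 5 carry 1
  3+2+1 = 6
  2+6 = 0 carry 1
  2+5+1 = 0 carry 1
  final carry 1
Sum = 0o1006540; now AND with 0o122735:
  1&0=0, 0&1=0, 0&2=0, 6&2=2, 5&7=5, 4&3=0, 0&5=0

0o2500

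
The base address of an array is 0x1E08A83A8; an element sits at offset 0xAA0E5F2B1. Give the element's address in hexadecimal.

0xC81707659

Add column by column in base 16, right to left:
  8+1 = 9
  A+B = 5 carry 1
  3+2+1 = 6
  8+F = 7 carry 1
  A+5+1 = 0 carry 1
  8+E+1 = 7 carry 1
  0+0+1 = 1
  E+A = 8 carry 1
  1+A+1 = C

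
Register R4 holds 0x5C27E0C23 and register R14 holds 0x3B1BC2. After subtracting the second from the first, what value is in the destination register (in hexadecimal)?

Subtract column by column in base 16:
  3-2 → 1
  2-C → 6 (borrow)
  C-B-1 → 0
  0-1 → F (borrow)
  E-B-1 → 2
  7-3 → 4
  2-0 → 2
  C-0 → C
  5-0 → 5

0x5C242F061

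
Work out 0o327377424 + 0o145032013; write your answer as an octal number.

Add column by column in base 8, right to left:
  4+3 = 7
  2+1 = 3
  4+0 = 4
  7+2 = 1 carry 1
  7+3+1 = 3 carry 1
  3+0+1 = 4
  7+5 = 4 carry 1
  2+4+1 = 7
  3+1 = 4

0o474431437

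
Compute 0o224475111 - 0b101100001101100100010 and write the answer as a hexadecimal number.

0o224475111 = 0x2527A49 in hexadecimal.
0b101100001101100100010 = 0x161B22 in hexadecimal.
Subtract column by column in base 16:
  9-2 → 7
  4-2 → 2
  A-B → F (borrow)
  7-1-1 → 5
  2-6 → C (borrow)
  5-1-1 → 3
  2-0 → 2

0x23C5F27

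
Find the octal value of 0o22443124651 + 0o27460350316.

Add column by column in base 8, right to left:
  1+6 = 7
  5+1 = 6
  6+3 = 1 carry 1
  4+0+1 = 5
  2+5 = 7
  1+3 = 4
  3+0 = 3
  4+6 = 2 carry 1
  4+4+1 = 1 carry 1
  2+7+1 = 2 carry 1
  2+2+1 = 5

0o52123475167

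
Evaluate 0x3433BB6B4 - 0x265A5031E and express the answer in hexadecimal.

Subtract column by column in base 16:
  4-E → 6 (borrow)
  B-1-1 → 9
  6-3 → 3
  B-0 → B
  B-5 → 6
  3-A → 9 (borrow)
  3-5-1 → D (borrow)
  4-6-1 → D (borrow)
  3-2-1 → 0

0xDD96B396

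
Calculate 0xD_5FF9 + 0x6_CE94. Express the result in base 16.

0x142E8D

Add column by column in base 16, right to left:
  9+4 = D
  F+9 = 8 carry 1
  F+E+1 = E carry 1
  5+C+1 = 2 carry 1
  D+6+1 = 4 carry 1
  final carry 1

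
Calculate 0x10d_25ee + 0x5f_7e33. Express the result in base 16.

0x16ca421

Add column by column in base 16, right to left:
  e+3 = 1 carry 1
  e+3+1 = 2 carry 1
  5+e+1 = 4 carry 1
  2+7+1 = a
  d+f = c carry 1
  0+5+1 = 6
  1+0 = 1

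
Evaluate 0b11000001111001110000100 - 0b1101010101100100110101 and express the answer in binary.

Subtract column by column in base 2:
  0-1 → 1 (borrow)
  0-0-1 → 1 (borrow)
  1-1-1 → 1 (borrow)
  0-0-1 → 1 (borrow)
  0-1-1 → 0 (borrow)
  0-1-1 → 0 (borrow)
  0-0-1 → 1 (borrow)
  1-0-1 → 0
  1-1 → 0
  1-0 → 1
  0-0 → 0
  0-1 → 1 (borrow)
  1-1-1 → 1 (borrow)
  1-0-1 → 0
  1-1 → 0
  1-0 → 1
  0-1 → 1 (borrow)
  0-0-1 → 1 (borrow)
  0-1-1 → 0 (borrow)
  0-0-1 → 1 (borrow)
  0-1-1 → 0 (borrow)
  1-1-1 → 1 (borrow)
  1-0-1 → 0

0b1010111001101001001111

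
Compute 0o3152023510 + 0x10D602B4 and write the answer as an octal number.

0x10D602B4 = 0o2065401264 in octal.
Add column by column in base 8, right to left:
  0+4 = 4
  1+6 = 7
  5+2 = 7
  3+1 = 4
  2+0 = 2
  0+4 = 4
  2+5 = 7
  5+6 = 3 carry 1
  1+0+1 = 2
  3+2 = 5

0o5237424774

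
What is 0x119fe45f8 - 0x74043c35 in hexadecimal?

0xa5fa09c3

Subtract column by column in base 16:
  8-5 → 3
  f-3 → c
  5-c → 9 (borrow)
  4-3-1 → 0
  e-4 → a
  f-0 → f
  9-4 → 5
  1-7 → a (borrow)
  1-0-1 → 0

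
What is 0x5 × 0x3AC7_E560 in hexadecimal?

Multiply each base-16 digit by 5, carrying:
  0×5 = 0 → write 0
  6×5 = 30 → write E carry 1
  5×5+1 = 26 → write A carry 1
  E×5+1 = 71 → write 7 carry 4
  7×5+4 = 39 → write 7 carry 2
  C×5+2 = 62 → write E carry 3
  A×5+3 = 53 → write 5 carry 3
  3×5+3 = 18 → write 2 carry 1
  remaining carry: 1

0x125E77AE0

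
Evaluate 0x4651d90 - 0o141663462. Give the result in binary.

0b10110111011011011001011110

0x4651d90 = 0b100011001010001110110010000 in binary.
0o141663462 = 0b1100001110110011100110010 in binary.
Subtract column by column in base 2:
  0-0 → 0
  0-1 → 1 (borrow)
  0-0-1 → 1 (borrow)
  0-0-1 → 1 (borrow)
  1-1-1 → 1 (borrow)
  0-1-1 → 0 (borrow)
  0-0-1 → 1 (borrow)
  1-0-1 → 0
  1-1 → 0
  0-1 → 1 (borrow)
  1-1-1 → 1 (borrow)
  1-0-1 → 0
  1-0 → 1
  0-1 → 1 (borrow)
  0-1-1 → 0 (borrow)
  0-0-1 → 1 (borrow)
  1-1-1 → 1 (borrow)
  0-1-1 → 0 (borrow)
  1-1-1 → 1 (borrow)
  0-0-1 → 1 (borrow)
  0-0-1 → 1 (borrow)
  1-0-1 → 0
  1-0 → 1
  0-1 → 1 (borrow)
  0-1-1 → 0 (borrow)
  0-0-1 → 1 (borrow)
  1-0-1 → 0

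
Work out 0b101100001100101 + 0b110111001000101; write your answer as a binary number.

Add column by column in base 2, right to left:
  1+1 = 0 carry 1
  0+0+1 = 1
  1+1 = 0 carry 1
  0+0+1 = 1
  0+0 = 0
  1+0 = 1
  1+1 = 0 carry 1
  0+0+1 = 1
  0+0 = 0
  0+1 = 1
  0+1 = 1
  1+1 = 0 carry 1
  1+0+1 = 0 carry 1
  0+1+1 = 0 carry 1
  1+1+1 = 1 carry 1
  final carry 1

0b1100011010101010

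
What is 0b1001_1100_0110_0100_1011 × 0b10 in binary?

Multiply each base-2 digit by 2, carrying:
  1×2 = 2 → write 0 carry 1
  1×2+1 = 3 → write 1 carry 1
  0×2+1 = 1 → write 1
  1×2 = 2 → write 0 carry 1
  0×2+1 = 1 → write 1
  0×2 = 0 → write 0
  1×2 = 2 → write 0 carry 1
  0×2+1 = 1 → write 1
  0×2 = 0 → write 0
  1×2 = 2 → write 0 carry 1
  1×2+1 = 3 → write 1 carry 1
  0×2+1 = 1 → write 1
  0×2 = 0 → write 0
  0×2 = 0 → write 0
  1×2 = 2 → write 0 carry 1
  1×2+1 = 3 → write 1 carry 1
  1×2+1 = 3 → write 1 carry 1
  0×2+1 = 1 → write 1
  0×2 = 0 → write 0
  1×2 = 2 → write 0 carry 1
  remaining carry: 1

0b100111000110010010110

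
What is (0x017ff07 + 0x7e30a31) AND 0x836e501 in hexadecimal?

0x320100

Add column by column in base 16, right to left:
  7+1 = 8
  0+3 = 3
  f+a = 9 carry 1
  f+0+1 = 0 carry 1
  7+3+1 = b
  1+e = f
  0+7 = 7
Sum = 0x7fb0938; now AND with 0x836e501:
  7&8=0, f&3=3, b&6=2, 0&e=0, 9&5=1, 3&0=0, 8&1=0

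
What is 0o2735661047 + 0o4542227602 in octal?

0o7500110651

Add column by column in base 8, right to left:
  7+2 = 1 carry 1
  4+0+1 = 5
  0+6 = 6
  1+7 = 0 carry 1
  6+2+1 = 1 carry 1
  6+2+1 = 1 carry 1
  5+2+1 = 0 carry 1
  3+4+1 = 0 carry 1
  7+5+1 = 5 carry 1
  2+4+1 = 7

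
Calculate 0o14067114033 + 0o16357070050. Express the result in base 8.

0o32446204103

Add column by column in base 8, right to left:
  3+0 = 3
  3+5 = 0 carry 1
  0+0+1 = 1
  4+0 = 4
  1+7 = 0 carry 1
  1+0+1 = 2
  7+7 = 6 carry 1
  6+5+1 = 4 carry 1
  0+3+1 = 4
  4+6 = 2 carry 1
  1+1+1 = 3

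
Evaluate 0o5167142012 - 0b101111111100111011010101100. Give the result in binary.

0b100011110111100100110101011110

0o5167142012 = 0b101001110111001100010000001010 in binary.
Subtract column by column in base 2:
  0-0 → 0
  1-0 → 1
  0-1 → 1 (borrow)
  1-1-1 → 1 (borrow)
  0-0-1 → 1 (borrow)
  0-1-1 → 0 (borrow)
  0-0-1 → 1 (borrow)
  0-1-1 → 0 (borrow)
  0-0-1 → 1 (borrow)
  0-1-1 → 0 (borrow)
  1-1-1 → 1 (borrow)
  0-0-1 → 1 (borrow)
  0-1-1 → 0 (borrow)
  0-1-1 → 0 (borrow)
  1-1-1 → 1 (borrow)
  1-0-1 → 0
  0-0 → 0
  0-1 → 1 (borrow)
  1-1-1 → 1 (borrow)
  1-1-1 → 1 (borrow)
  1-1-1 → 1 (borrow)
  0-1-1 → 0 (borrow)
  1-1-1 → 1 (borrow)
  1-1-1 → 1 (borrow)
  1-1-1 → 1 (borrow)
  0-0-1 → 1 (borrow)
  0-1-1 → 0 (borrow)
  1-0-1 → 0
  0-0 → 0
  1-0 → 1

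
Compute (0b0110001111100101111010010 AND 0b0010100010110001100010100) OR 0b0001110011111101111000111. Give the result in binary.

0b11110011111101111010111

0b0110001111100101111010010 AND 0b0010100010110001100010100 = 0b0010000010100001100010000.
Then OR with 0b0001110011111101111000111.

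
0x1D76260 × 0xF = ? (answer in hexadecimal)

0x1B9EC3A0

Multiply each base-16 digit by 15, carrying:
  0×15 = 0 → write 0
  6×15 = 90 → write A carry 5
  2×15+5 = 35 → write 3 carry 2
  6×15+2 = 92 → write C carry 5
  7×15+5 = 110 → write E carry 6
  D×15+6 = 201 → write 9 carry 12
  1×15+12 = 27 → write B carry 1
  remaining carry: 1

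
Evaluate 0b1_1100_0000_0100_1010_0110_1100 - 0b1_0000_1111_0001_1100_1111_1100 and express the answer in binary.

0b101100010010110101110000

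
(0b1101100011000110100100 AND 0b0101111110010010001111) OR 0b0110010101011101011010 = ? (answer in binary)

0b111110111011111011110

0b1101100011000110100100 AND 0b0101111110010010001111 = 0b0101100010000010000100.
Then OR with 0b0110010101011101011010.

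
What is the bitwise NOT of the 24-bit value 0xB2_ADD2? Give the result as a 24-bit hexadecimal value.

0x4D522D

Each hex digit d becomes F−d:
  B→4, 2→D, A→5, D→2, D→2, 2→D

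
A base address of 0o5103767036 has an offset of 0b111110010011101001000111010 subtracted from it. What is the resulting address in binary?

0o5103767036 = 0b101001000011111110111000011110 in binary.
Subtract column by column in base 2:
  0-0 → 0
  1-1 → 0
  1-0 → 1
  1-1 → 0
  1-1 → 0
  0-1 → 1 (borrow)
  0-0-1 → 1 (borrow)
  0-0-1 → 1 (borrow)
  0-0-1 → 1 (borrow)
  1-1-1 → 1 (borrow)
  1-0-1 → 0
  1-0 → 1
  0-1 → 1 (borrow)
  1-0-1 → 0
  1-1 → 0
  1-1 → 0
  1-1 → 0
  1-0 → 1
  1-0 → 1
  1-1 → 0
  0-0 → 0
  0-0 → 0
  0-1 → 1 (borrow)
  0-1-1 → 0 (borrow)
  1-1-1 → 1 (borrow)
  0-1-1 → 0 (borrow)
  0-1-1 → 0 (borrow)
  1-0-1 → 0
  0-0 → 0
  1-0 → 1

0b100001010001100001101111100100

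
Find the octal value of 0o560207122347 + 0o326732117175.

0o1107141241544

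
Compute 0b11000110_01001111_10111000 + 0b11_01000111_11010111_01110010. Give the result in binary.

Add column by column in base 2, right to left:
  0+0 = 0
  0+1 = 1
  0+0 = 0
  1+0 = 1
  1+1 = 0 carry 1
  1+1+1 = 1 carry 1
  0+1+1 = 0 carry 1
  1+0+1 = 0 carry 1
  1+1+1 = 1 carry 1
  1+1+1 = 1 carry 1
  1+1+1 = 1 carry 1
  1+0+1 = 0 carry 1
  0+1+1 = 0 carry 1
  0+0+1 = 1
  1+1 = 0 carry 1
  0+1+1 = 0 carry 1
  0+1+1 = 0 carry 1
  1+1+1 = 1 carry 1
  1+1+1 = 1 carry 1
  0+0+1 = 1
  0+0 = 0
  0+0 = 0
  1+1 = 0 carry 1
  1+0+1 = 0 carry 1
  0+1+1 = 0 carry 1
  0+1+1 = 0 carry 1
  final carry 1

0b100000011100010011100101010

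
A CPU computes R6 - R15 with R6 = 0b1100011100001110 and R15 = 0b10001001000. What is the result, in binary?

0b1100001011000110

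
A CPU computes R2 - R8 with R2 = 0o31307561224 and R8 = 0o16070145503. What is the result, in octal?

Subtract column by column in base 8:
  4-3 → 1
  2-0 → 2
  2-5 → 5 (borrow)
  1-5-1 → 3 (borrow)
  6-4-1 → 1
  5-1 → 4
  7-0 → 7
  0-7 → 1 (borrow)
  3-0-1 → 2
  1-6 → 3 (borrow)
  3-1-1 → 1

0o13217413521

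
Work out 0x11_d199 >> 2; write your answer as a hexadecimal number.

0x47466

2 bits is not a whole number of base-16 digits; in binary: 100011101000110011001 >> 2 = 1000111010001100110.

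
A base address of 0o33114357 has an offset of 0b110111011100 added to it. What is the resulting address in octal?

0b110111011100 = 0o6734 in octal.
Add column by column in base 8, right to left:
  7+4 = 3 carry 1
  5+3+1 = 1 carry 1
  3+7+1 = 3 carry 1
  4+6+1 = 3 carry 1
  1+0+1 = 2
  1+0 = 1
  3+0 = 3
  3+0 = 3

0o33123313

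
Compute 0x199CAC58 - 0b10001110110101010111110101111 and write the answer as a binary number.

0b111110000011111110010101001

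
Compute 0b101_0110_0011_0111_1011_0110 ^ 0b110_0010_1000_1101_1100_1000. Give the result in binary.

0b01101001011101001111110

XOR bit by bit (1 where the bits differ):
  10101100011011110110110
^ 11000101000110111001000
= 01101001011101001111110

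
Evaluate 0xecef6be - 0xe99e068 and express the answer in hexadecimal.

0x351656

Subtract column by column in base 16:
  e-8 → 6
  b-6 → 5
  6-0 → 6
  f-e → 1
  e-9 → 5
  c-9 → 3
  e-e → 0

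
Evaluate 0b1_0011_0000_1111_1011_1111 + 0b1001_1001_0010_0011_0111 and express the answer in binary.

Add column by column in base 2, right to left:
  1+1 = 0 carry 1
  1+1+1 = 1 carry 1
  1+1+1 = 1 carry 1
  1+0+1 = 0 carry 1
  1+1+1 = 1 carry 1
  1+1+1 = 1 carry 1
  0+0+1 = 1
  1+0 = 1
  1+0 = 1
  1+1 = 0 carry 1
  1+0+1 = 0 carry 1
  1+0+1 = 0 carry 1
  0+1+1 = 0 carry 1
  0+0+1 = 1
  0+0 = 0
  0+1 = 1
  1+1 = 0 carry 1
  1+0+1 = 0 carry 1
  0+0+1 = 1
  0+1 = 1
  1+0 = 1

0b111001010000111110110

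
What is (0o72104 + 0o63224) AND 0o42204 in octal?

Add column by column in base 8, right to left:
  4+4 = 0 carry 1
  0+2+1 = 3
  1+2 = 3
  2+3 = 5
  7+6 = 5 carry 1
  final carry 1
Sum = 0o155330; now AND with 0o42204:
  1&0=0, 5&4=4, 5&2=0, 3&2=2, 3&0=0, 0&4=0

0o40200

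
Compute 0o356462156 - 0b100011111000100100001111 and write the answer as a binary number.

0o356462156 = 0b11101110100110010001101110 in binary.
Subtract column by column in base 2:
  0-1 → 1 (borrow)
  1-1-1 → 1 (borrow)
  1-1-1 → 1 (borrow)
  1-1-1 → 1 (borrow)
  0-0-1 → 1 (borrow)
  1-0-1 → 0
  1-0 → 1
  0-0 → 0
  0-1 → 1 (borrow)
  0-0-1 → 1 (borrow)
  1-0-1 → 0
  0-1 → 1 (borrow)
  0-0-1 → 1 (borrow)
  1-0-1 → 0
  1-0 → 1
  0-1 → 1 (borrow)
  0-1-1 → 0 (borrow)
  1-1-1 → 1 (borrow)
  0-1-1 → 0 (borrow)
  1-1-1 → 1 (borrow)
  1-0-1 → 0
  1-0 → 1
  0-0 → 0
  1-1 → 0
  1-0 → 1
  1-0 → 1

0b11001010101101101101011111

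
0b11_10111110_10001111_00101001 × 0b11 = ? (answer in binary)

Multiply each base-2 digit by 3, carrying:
  1×3 = 3 → write 1 carry 1
  0×3+1 = 1 → write 1
  0×3 = 0 → write 0
  1×3 = 3 → write 1 carry 1
  0×3+1 = 1 → write 1
  1×3 = 3 → write 1 carry 1
  0×3+1 = 1 → write 1
  0×3 = 0 → write 0
  1×3 = 3 → write 1 carry 1
  1×3+1 = 4 → write 0 carry 2
  1×3+2 = 5 → write 1 carry 2
  1×3+2 = 5 → write 1 carry 2
  0×3+2 = 2 → write 0 carry 1
  0×3+1 = 1 → write 1
  0×3 = 0 → write 0
  1×3 = 3 → write 1 carry 1
  0×3+1 = 1 → write 1
  1×3 = 3 → write 1 carry 1
  1×3+1 = 4 → write 0 carry 2
  1×3+2 = 5 → write 1 carry 2
  1×3+2 = 5 → write 1 carry 2
  1×3+2 = 5 → write 1 carry 2
  0×3+2 = 2 → write 0 carry 1
  1×3+1 = 4 → write 0 carry 2
  1×3+2 = 5 → write 1 carry 2
  1×3+2 = 5 → write 1 carry 2
  remaining carry: 10

0b1011001110111010110101111011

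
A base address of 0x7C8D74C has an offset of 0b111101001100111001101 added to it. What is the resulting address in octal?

0x7C8D74C = 0o762153514 in octal.
0b111101001100111001101 = 0o7514715 in octal.
Add column by column in base 8, right to left:
  4+5 = 1 carry 1
  1+1+1 = 3
  5+7 = 4 carry 1
  3+4+1 = 0 carry 1
  5+1+1 = 7
  1+5 = 6
  2+7 = 1 carry 1
  6+0+1 = 7
  7+0 = 7

0o771670431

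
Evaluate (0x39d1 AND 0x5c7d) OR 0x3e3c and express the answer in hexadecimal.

0x39d1 AND 0x5c7d = 0x1851.
Then OR with 0x3e3c.

0x3e7d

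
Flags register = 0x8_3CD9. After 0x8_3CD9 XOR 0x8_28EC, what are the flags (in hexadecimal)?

0x01435

XOR each hex digit independently (no carries):
  8^8=0, 3^2=1, C^8=4, D^E=3, 9^C=5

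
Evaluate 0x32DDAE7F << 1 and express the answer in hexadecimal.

1 bits is not a whole number of base-16 digits; in binary: 110010110111011010111001111111 << 1 = 1100101101110110101110011111110.

0x65BB5CFE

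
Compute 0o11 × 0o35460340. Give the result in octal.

0o412263740

Multiply each base-8 digit by 9, carrying:
  0×9 = 0 → write 0
  4×9 = 36 → write 4 carry 4
  3×9+4 = 31 → write 7 carry 3
  0×9+3 = 3 → write 3
  6×9 = 54 → write 6 carry 6
  4×9+6 = 42 → write 2 carry 5
  5×9+5 = 50 → write 2 carry 6
  3×9+6 = 33 → write 1 carry 4
  remaining carry: 4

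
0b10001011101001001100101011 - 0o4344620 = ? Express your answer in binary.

0o4344620 = 0b100011100100110010000 in binary.
Subtract column by column in base 2:
  1-0 → 1
  1-0 → 1
  0-0 → 0
  1-0 → 1
  0-1 → 1 (borrow)
  1-0-1 → 0
  0-0 → 0
  0-1 → 1 (borrow)
  1-1-1 → 1 (borrow)
  1-0-1 → 0
  0-0 → 0
  0-1 → 1 (borrow)
  1-0-1 → 0
  0-0 → 0
  0-1 → 1 (borrow)
  1-1-1 → 1 (borrow)
  0-1-1 → 0 (borrow)
  1-0-1 → 0
  1-0 → 1
  1-0 → 1
  0-1 → 1 (borrow)
  1-0-1 → 0
  0-0 → 0
  0-0 → 0
  0-0 → 0
  1-0 → 1

0b10000111001100100110011011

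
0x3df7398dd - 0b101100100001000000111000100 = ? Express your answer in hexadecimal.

0x3d9e31719

0b101100100001000000111000100 = 0x59081c4 in hexadecimal.
Subtract column by column in base 16:
  d-4 → 9
  d-c → 1
  8-1 → 7
  9-8 → 1
  3-0 → 3
  7-9 → e (borrow)
  f-5-1 → 9
  d-0 → d
  3-0 → 3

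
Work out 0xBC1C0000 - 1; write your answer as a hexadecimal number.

0xBC1BFFFF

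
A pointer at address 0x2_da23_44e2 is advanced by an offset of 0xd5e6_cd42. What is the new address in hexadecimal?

Add column by column in base 16, right to left:
  2+2 = 4
  e+4 = 2 carry 1
  4+d+1 = 2 carry 1
  4+c+1 = 1 carry 1
  3+6+1 = a
  2+e = 0 carry 1
  a+5+1 = 0 carry 1
  d+d+1 = b carry 1
  2+0+1 = 3

0x3b00a1224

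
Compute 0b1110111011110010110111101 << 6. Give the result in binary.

0b1110111011110010110111101000000

Left shift by 6: append 6 zero bits.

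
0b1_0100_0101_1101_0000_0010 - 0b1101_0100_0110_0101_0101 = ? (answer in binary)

Subtract column by column in base 2:
  0-1 → 1 (borrow)
  1-0-1 → 0
  0-1 → 1 (borrow)
  0-0-1 → 1 (borrow)
  0-1-1 → 0 (borrow)
  0-0-1 → 1 (borrow)
  0-1-1 → 0 (borrow)
  0-0-1 → 1 (borrow)
  1-0-1 → 0
  0-1 → 1 (borrow)
  1-1-1 → 1 (borrow)
  1-0-1 → 0
  1-0 → 1
  0-0 → 0
  1-1 → 0
  0-0 → 0
  0-1 → 1 (borrow)
  0-0-1 → 1 (borrow)
  1-1-1 → 1 (borrow)
  0-1-1 → 0 (borrow)
  1-0-1 → 0

0b1110001011010101101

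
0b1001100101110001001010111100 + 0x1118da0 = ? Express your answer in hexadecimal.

0xaa8a05c

0b1001100101110001001010111100 = 0x99712bc in hexadecimal.
Add column by column in base 16, right to left:
  c+0 = c
  b+a = 5 carry 1
  2+d+1 = 0 carry 1
  1+8+1 = a
  7+1 = 8
  9+1 = a
  9+1 = a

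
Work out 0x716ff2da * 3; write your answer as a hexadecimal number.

0x1544fd88e

Multiply each base-16 digit by 3, carrying:
  a×3 = 30 → write e carry 1
  d×3+1 = 40 → write 8 carry 2
  2×3+2 = 8 → write 8
  f×3 = 45 → write d carry 2
  f×3+2 = 47 → write f carry 2
  6×3+2 = 20 → write 4 carry 1
  1×3+1 = 4 → write 4
  7×3 = 21 → write 5 carry 1
  remaining carry: 1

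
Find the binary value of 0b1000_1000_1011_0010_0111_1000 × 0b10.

0b1000100010110010011110000

Multiply each base-2 digit by 2, carrying:
  0×2 = 0 → write 0
  0×2 = 0 → write 0
  0×2 = 0 → write 0
  1×2 = 2 → write 0 carry 1
  1×2+1 = 3 → write 1 carry 1
  1×2+1 = 3 → write 1 carry 1
  1×2+1 = 3 → write 1 carry 1
  0×2+1 = 1 → write 1
  0×2 = 0 → write 0
  1×2 = 2 → write 0 carry 1
  0×2+1 = 1 → write 1
  0×2 = 0 → write 0
  1×2 = 2 → write 0 carry 1
  1×2+1 = 3 → write 1 carry 1
  0×2+1 = 1 → write 1
  1×2 = 2 → write 0 carry 1
  0×2+1 = 1 → write 1
  0×2 = 0 → write 0
  0×2 = 0 → write 0
  1×2 = 2 → write 0 carry 1
  0×2+1 = 1 → write 1
  0×2 = 0 → write 0
  0×2 = 0 → write 0
  1×2 = 2 → write 0 carry 1
  remaining carry: 1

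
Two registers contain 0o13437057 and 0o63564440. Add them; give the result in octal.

0o77223517

Add column by column in base 8, right to left:
  7+0 = 7
  5+4 = 1 carry 1
  0+4+1 = 5
  7+4 = 3 carry 1
  3+6+1 = 2 carry 1
  4+5+1 = 2 carry 1
  3+3+1 = 7
  1+6 = 7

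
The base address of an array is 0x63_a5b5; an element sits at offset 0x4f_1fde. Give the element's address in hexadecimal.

Add column by column in base 16, right to left:
  5+e = 3 carry 1
  b+d+1 = 9 carry 1
  5+f+1 = 5 carry 1
  a+1+1 = c
  3+f = 2 carry 1
  6+4+1 = b

0xb2c593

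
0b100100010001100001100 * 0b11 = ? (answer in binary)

0b1101100110100100100100

Multiply each base-2 digit by 3, carrying:
  0×3 = 0 → write 0
  0×3 = 0 → write 0
  1×3 = 3 → write 1 carry 1
  1×3+1 = 4 → write 0 carry 2
  0×3+2 = 2 → write 0 carry 1
  0×3+1 = 1 → write 1
  0×3 = 0 → write 0
  0×3 = 0 → write 0
  1×3 = 3 → write 1 carry 1
  1×3+1 = 4 → write 0 carry 2
  0×3+2 = 2 → write 0 carry 1
  0×3+1 = 1 → write 1
  0×3 = 0 → write 0
  1×3 = 3 → write 1 carry 1
  0×3+1 = 1 → write 1
  0×3 = 0 → write 0
  0×3 = 0 → write 0
  1×3 = 3 → write 1 carry 1
  0×3+1 = 1 → write 1
  0×3 = 0 → write 0
  1×3 = 3 → write 1 carry 1
  remaining carry: 1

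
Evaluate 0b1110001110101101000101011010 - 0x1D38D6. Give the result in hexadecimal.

0b1110001110101101000101011010 = 0xE3AD15A in hexadecimal.
Subtract column by column in base 16:
  A-6 → 4
  5-D → 8 (borrow)
  1-8-1 → 8 (borrow)
  D-3-1 → 9
  A-D → D (borrow)
  3-1-1 → 1
  E-0 → E

0xE1D9884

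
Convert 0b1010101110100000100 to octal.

0o1256404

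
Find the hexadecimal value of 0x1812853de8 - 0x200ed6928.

0x161197d4c0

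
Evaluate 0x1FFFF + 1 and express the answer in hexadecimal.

The trailing 4 digits are F (max in base 16), so adding 1 cascades: they roll to 0 and the next digit up increments.

0x20000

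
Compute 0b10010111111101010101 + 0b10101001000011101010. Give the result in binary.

0b101000001000000111111

Add column by column in base 2, right to left:
  1+0 = 1
  0+1 = 1
  1+0 = 1
  0+1 = 1
  1+0 = 1
  0+1 = 1
  1+1 = 0 carry 1
  0+1+1 = 0 carry 1
  1+0+1 = 0 carry 1
  1+0+1 = 0 carry 1
  1+0+1 = 0 carry 1
  1+0+1 = 0 carry 1
  1+1+1 = 1 carry 1
  1+0+1 = 0 carry 1
  1+0+1 = 0 carry 1
  0+1+1 = 0 carry 1
  1+0+1 = 0 carry 1
  0+1+1 = 0 carry 1
  0+0+1 = 1
  1+1 = 0 carry 1
  final carry 1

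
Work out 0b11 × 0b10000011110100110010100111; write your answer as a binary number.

0b110001011011110010111110101

Multiply each base-2 digit by 3, carrying:
  1×3 = 3 → write 1 carry 1
  1×3+1 = 4 → write 0 carry 2
  1×3+2 = 5 → write 1 carry 2
  0×3+2 = 2 → write 0 carry 1
  0×3+1 = 1 → write 1
  1×3 = 3 → write 1 carry 1
  0×3+1 = 1 → write 1
  1×3 = 3 → write 1 carry 1
  0×3+1 = 1 → write 1
  0×3 = 0 → write 0
  1×3 = 3 → write 1 carry 1
  1×3+1 = 4 → write 0 carry 2
  0×3+2 = 2 → write 0 carry 1
  0×3+1 = 1 → write 1
  1×3 = 3 → write 1 carry 1
  0×3+1 = 1 → write 1
  1×3 = 3 → write 1 carry 1
  1×3+1 = 4 → write 0 carry 2
  1×3+2 = 5 → write 1 carry 2
  1×3+2 = 5 → write 1 carry 2
  0×3+2 = 2 → write 0 carry 1
  0×3+1 = 1 → write 1
  0×3 = 0 → write 0
  0×3 = 0 → write 0
  0×3 = 0 → write 0
  1×3 = 3 → write 1 carry 1
  remaining carry: 1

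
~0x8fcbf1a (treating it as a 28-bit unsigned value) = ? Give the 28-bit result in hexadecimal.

0x70340e5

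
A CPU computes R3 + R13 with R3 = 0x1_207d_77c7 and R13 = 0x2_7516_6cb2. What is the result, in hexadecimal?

0x39593e479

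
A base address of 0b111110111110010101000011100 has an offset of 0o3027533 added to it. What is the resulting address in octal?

0o772654567

0b111110111110010101000011100 = 0o767625034 in octal.
Add column by column in base 8, right to left:
  4+3 = 7
  3+3 = 6
  0+5 = 5
  5+7 = 4 carry 1
  2+2+1 = 5
  6+0 = 6
  7+3 = 2 carry 1
  6+0+1 = 7
  7+0 = 7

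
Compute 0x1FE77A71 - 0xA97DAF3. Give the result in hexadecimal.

0x154F9F7E

Subtract column by column in base 16:
  1-3 → E (borrow)
  7-F-1 → 7 (borrow)
  A-A-1 → F (borrow)
  7-D-1 → 9 (borrow)
  7-7-1 → F (borrow)
  E-9-1 → 4
  F-A → 5
  1-0 → 1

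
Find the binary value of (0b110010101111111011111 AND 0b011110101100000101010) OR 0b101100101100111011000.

0b111110101100111011010

0b110010101111111011111 AND 0b011110101100000101010 = 0b010010101100000001010.
Then OR with 0b101100101100111011000.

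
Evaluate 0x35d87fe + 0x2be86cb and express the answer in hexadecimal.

Add column by column in base 16, right to left:
  e+b = 9 carry 1
  f+c+1 = c carry 1
  7+6+1 = e
  8+8 = 0 carry 1
  d+e+1 = c carry 1
  5+b+1 = 1 carry 1
  3+2+1 = 6

0x61c0ec9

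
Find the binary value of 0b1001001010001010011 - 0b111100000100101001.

Subtract column by column in base 2:
  1-1 → 0
  1-0 → 1
  0-0 → 0
  0-1 → 1 (borrow)
  1-0-1 → 0
  0-1 → 1 (borrow)
  1-0-1 → 0
  0-0 → 0
  0-1 → 1 (borrow)
  0-0-1 → 1 (borrow)
  1-0-1 → 0
  0-0 → 0
  1-0 → 1
  0-0 → 0
  0-1 → 1 (borrow)
  1-1-1 → 1 (borrow)
  0-1-1 → 0 (borrow)
  0-1-1 → 0 (borrow)
  1-0-1 → 0

0b1101001100101010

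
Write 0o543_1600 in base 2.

0b101100011001110000000

Each octal digit is 3 bits: 5=101 4=100 3=011 1=001 6=110 0=000 0=000.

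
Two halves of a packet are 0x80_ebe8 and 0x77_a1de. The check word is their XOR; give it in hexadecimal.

0xf74a36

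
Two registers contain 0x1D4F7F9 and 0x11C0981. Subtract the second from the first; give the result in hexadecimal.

Subtract column by column in base 16:
  9-1 → 8
  F-8 → 7
  7-9 → E (borrow)
  F-0-1 → E
  4-C → 8 (borrow)
  D-1-1 → B
  1-1 → 0

0xB8EE78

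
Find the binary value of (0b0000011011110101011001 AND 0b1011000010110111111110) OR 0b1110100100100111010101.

0b1110100110110111011101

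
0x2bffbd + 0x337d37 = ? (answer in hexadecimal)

Add column by column in base 16, right to left:
  d+7 = 4 carry 1
  b+3+1 = f
  f+d = c carry 1
  f+7+1 = 7 carry 1
  b+3+1 = f
  2+3 = 5

0x5f7cf4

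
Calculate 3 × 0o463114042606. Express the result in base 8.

Multiply each base-8 digit by 3, carrying:
  6×3 = 18 → write 2 carry 2
  0×3+2 = 2 → write 2
  6×3 = 18 → write 2 carry 2
  2×3+2 = 8 → write 0 carry 1
  4×3+1 = 13 → write 5 carry 1
  0×3+1 = 1 → write 1
  4×3 = 12 → write 4 carry 1
  1×3+1 = 4 → write 4
  1×3 = 3 → write 3
  3×3 = 9 → write 1 carry 1
  6×3+1 = 19 → write 3 carry 2
  4×3+2 = 14 → write 6 carry 1
  remaining carry: 1

0o1631344150222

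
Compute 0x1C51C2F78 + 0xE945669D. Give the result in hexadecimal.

0x2AE619615

Add column by column in base 16, right to left:
  8+D = 5 carry 1
  7+9+1 = 1 carry 1
  F+6+1 = 6 carry 1
  2+6+1 = 9
  C+5 = 1 carry 1
  1+4+1 = 6
  5+9 = E
  C+E = A carry 1
  1+0+1 = 2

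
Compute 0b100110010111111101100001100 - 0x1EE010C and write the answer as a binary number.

0x1EE010C = 0b1111011100000000100001100 in binary.
Subtract column by column in base 2:
  0-0 → 0
  0-0 → 0
  1-1 → 0
  1-1 → 0
  0-0 → 0
  0-0 → 0
  0-0 → 0
  0-0 → 0
  1-1 → 0
  1-0 → 1
  0-0 → 0
  1-0 → 1
  1-0 → 1
  1-0 → 1
  1-0 → 1
  1-0 → 1
  1-0 → 1
  1-1 → 0
  0-1 → 1 (borrow)
  1-1-1 → 1 (borrow)
  0-0-1 → 1 (borrow)
  0-1-1 → 0 (borrow)
  1-1-1 → 1 (borrow)
  1-1-1 → 1 (borrow)
  0-1-1 → 0 (borrow)
  0-0-1 → 1 (borrow)
  1-0-1 → 0

0b10110111011111101000000000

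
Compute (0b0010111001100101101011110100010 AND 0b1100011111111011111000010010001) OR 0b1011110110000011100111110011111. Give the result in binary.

0b0010111001100101101011110100010 AND 0b1100011111111011111000010010001 = 0b0000011001100001101000010000000.
Then OR with 0b1011110110000011100111110011111.

0b1011111111100011101111110011111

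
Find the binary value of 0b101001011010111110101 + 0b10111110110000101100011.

0b11101000001011101011000

Add column by column in base 2, right to left:
  1+1 = 0 carry 1
  0+1+1 = 0 carry 1
  1+0+1 = 0 carry 1
  0+0+1 = 1
  1+0 = 1
  1+1 = 0 carry 1
  1+1+1 = 1 carry 1
  1+0+1 = 0 carry 1
  1+1+1 = 1 carry 1
  0+0+1 = 1
  1+0 = 1
  0+0 = 0
  1+0 = 1
  1+1 = 0 carry 1
  0+1+1 = 0 carry 1
  1+0+1 = 0 carry 1
  0+1+1 = 0 carry 1
  0+1+1 = 0 carry 1
  1+1+1 = 1 carry 1
  0+1+1 = 0 carry 1
  1+1+1 = 1 carry 1
  0+0+1 = 1
  0+1 = 1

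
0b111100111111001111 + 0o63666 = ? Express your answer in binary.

0b1000011011110000101

0o63666 = 0b110011110110110 in binary.
Add column by column in base 2, right to left:
  1+0 = 1
  1+1 = 0 carry 1
  1+1+1 = 1 carry 1
  1+0+1 = 0 carry 1
  0+1+1 = 0 carry 1
  0+1+1 = 0 carry 1
  1+0+1 = 0 carry 1
  1+1+1 = 1 carry 1
  1+1+1 = 1 carry 1
  1+1+1 = 1 carry 1
  1+1+1 = 1 carry 1
  1+0+1 = 0 carry 1
  0+0+1 = 1
  0+1 = 1
  1+1 = 0 carry 1
  1+0+1 = 0 carry 1
  1+0+1 = 0 carry 1
  1+0+1 = 0 carry 1
  final carry 1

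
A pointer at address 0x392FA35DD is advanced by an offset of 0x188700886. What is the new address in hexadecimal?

0x51B6A3E63

Add column by column in base 16, right to left:
  D+6 = 3 carry 1
  D+8+1 = 6 carry 1
  5+8+1 = E
  3+0 = 3
  A+0 = A
  F+7 = 6 carry 1
  2+8+1 = B
  9+8 = 1 carry 1
  3+1+1 = 5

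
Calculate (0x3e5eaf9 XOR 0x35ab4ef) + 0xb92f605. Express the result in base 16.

First 0x3e5eaf9 XOR 0x35ab4ef = 0x0bf5e16.
Add column by column in base 16, right to left:
  6+5 = b
  1+0 = 1
  e+6 = 4 carry 1
  5+f+1 = 5 carry 1
  f+2+1 = 2 carry 1
  b+9+1 = 5 carry 1
  0+b+1 = c

0xc52541b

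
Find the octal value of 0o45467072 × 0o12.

0o570047104

Multiply each base-8 digit by 10, carrying:
  2×10 = 20 → write 4 carry 2
  7×10+2 = 72 → write 0 carry 9
  0×10+9 = 9 → write 1 carry 1
  7×10+1 = 71 → write 7 carry 8
  6×10+8 = 68 → write 4 carry 8
  4×10+8 = 48 → write 0 carry 6
  5×10+6 = 56 → write 0 carry 7
  4×10+7 = 47 → write 7 carry 5
  remaining carry: 5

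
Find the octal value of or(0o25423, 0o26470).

0o27473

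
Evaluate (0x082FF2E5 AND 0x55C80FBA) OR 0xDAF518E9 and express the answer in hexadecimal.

0x082FF2E5 AND 0x55C80FBA = 0x000802A0.
Then OR with 0xDAF518E9.

0xDAFD1AE9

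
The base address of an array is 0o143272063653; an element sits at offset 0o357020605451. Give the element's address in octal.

Add column by column in base 8, right to left:
  3+1 = 4
  5+5 = 2 carry 1
  6+4+1 = 3 carry 1
  3+5+1 = 1 carry 1
  6+0+1 = 7
  0+6 = 6
  2+0 = 2
  7+2 = 1 carry 1
  2+0+1 = 3
  3+7 = 2 carry 1
  4+5+1 = 2 carry 1
  1+3+1 = 5

0o522312671324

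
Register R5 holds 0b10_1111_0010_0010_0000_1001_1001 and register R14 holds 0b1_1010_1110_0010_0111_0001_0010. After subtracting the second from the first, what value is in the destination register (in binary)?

0b1010000111111100110000111

Subtract column by column in base 2:
  1-0 → 1
  0-1 → 1 (borrow)
  0-0-1 → 1 (borrow)
  1-0-1 → 0
  1-1 → 0
  0-0 → 0
  0-0 → 0
  1-0 → 1
  0-1 → 1 (borrow)
  0-1-1 → 0 (borrow)
  0-1-1 → 0 (borrow)
  0-0-1 → 1 (borrow)
  0-0-1 → 1 (borrow)
  1-1-1 → 1 (borrow)
  0-0-1 → 1 (borrow)
  0-0-1 → 1 (borrow)
  0-0-1 → 1 (borrow)
  1-1-1 → 1 (borrow)
  0-1-1 → 0 (borrow)
  0-1-1 → 0 (borrow)
  1-0-1 → 0
  1-1 → 0
  1-0 → 1
  1-1 → 0
  0-1 → 1 (borrow)
  1-0-1 → 0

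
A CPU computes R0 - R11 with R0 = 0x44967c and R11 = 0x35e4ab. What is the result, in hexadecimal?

Subtract column by column in base 16:
  c-b → 1
  7-a → d (borrow)
  6-4-1 → 1
  9-e → b (borrow)
  4-5-1 → e (borrow)
  4-3-1 → 0

0xeb1d1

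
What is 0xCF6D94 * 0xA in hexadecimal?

0x81A47C8

Multiply each base-16 digit by 10, carrying:
  4×10 = 40 → write 8 carry 2
  9×10+2 = 92 → write C carry 5
  D×10+5 = 135 → write 7 carry 8
  6×10+8 = 68 → write 4 carry 4
  F×10+4 = 154 → write A carry 9
  C×10+9 = 129 → write 1 carry 8
  remaining carry: 8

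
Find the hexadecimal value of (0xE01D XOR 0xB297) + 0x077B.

First 0xE01D XOR 0xB297 = 0x528A.
Add column by column in base 16, right to left:
  A+B = 5 carry 1
  8+7+1 = 0 carry 1
  2+7+1 = A
  5+0 = 5

0x5A05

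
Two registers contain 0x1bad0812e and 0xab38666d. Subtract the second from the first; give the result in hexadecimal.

Subtract column by column in base 16:
  e-d → 1
  2-6 → c (borrow)
  1-6-1 → a (borrow)
  8-6-1 → 1
  0-8 → 8 (borrow)
  d-3-1 → 9
  a-b → f (borrow)
  b-a-1 → 0
  1-0 → 1

0x10f981ac1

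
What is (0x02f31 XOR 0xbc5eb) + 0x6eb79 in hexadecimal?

0x12d653

First 0x02f31 XOR 0xbc5eb = 0xbeada.
Add column by column in base 16, right to left:
  a+9 = 3 carry 1
  d+7+1 = 5 carry 1
  a+b+1 = 6 carry 1
  e+e+1 = d carry 1
  b+6+1 = 2 carry 1
  final carry 1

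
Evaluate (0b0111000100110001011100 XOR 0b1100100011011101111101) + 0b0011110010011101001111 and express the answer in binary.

0b1111011010001001110000

First 0b0111000100110001011100 XOR 0b1100100011011101111101 = 0b1011100111101100100001.
Add column by column in base 2, right to left:
  1+1 = 0 carry 1
  0+1+1 = 0 carry 1
  0+1+1 = 0 carry 1
  0+1+1 = 0 carry 1
  0+0+1 = 1
  1+0 = 1
  0+1 = 1
  0+0 = 0
  1+1 = 0 carry 1
  1+1+1 = 1 carry 1
  0+1+1 = 0 carry 1
  1+0+1 = 0 carry 1
  1+0+1 = 0 carry 1
  1+1+1 = 1 carry 1
  1+0+1 = 0 carry 1
  0+0+1 = 1
  0+1 = 1
  1+1 = 0 carry 1
  1+1+1 = 1 carry 1
  1+1+1 = 1 carry 1
  0+0+1 = 1
  1+0 = 1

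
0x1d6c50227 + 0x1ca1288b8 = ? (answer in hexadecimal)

0x3a0d78adf

Add column by column in base 16, right to left:
  7+8 = f
  2+b = d
  2+8 = a
  0+8 = 8
  5+2 = 7
  c+1 = d
  6+a = 0 carry 1
  d+c+1 = a carry 1
  1+1+1 = 3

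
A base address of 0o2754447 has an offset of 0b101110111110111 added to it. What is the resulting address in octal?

0o3033436

0b101110111110111 = 0o56767 in octal.
Add column by column in base 8, right to left:
  7+7 = 6 carry 1
  4+6+1 = 3 carry 1
  4+7+1 = 4 carry 1
  4+6+1 = 3 carry 1
  5+5+1 = 3 carry 1
  7+0+1 = 0 carry 1
  2+0+1 = 3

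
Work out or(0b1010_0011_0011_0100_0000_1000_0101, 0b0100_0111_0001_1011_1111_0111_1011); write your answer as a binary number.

OR bit by bit (1 where either bit is 1):
  1010001100110100000010000101
| 0100011100011011111101111011
= 1110011100111111111111111111

0b1110011100111111111111111111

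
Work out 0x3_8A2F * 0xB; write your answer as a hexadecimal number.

Multiply each base-16 digit by 11, carrying:
  F×11 = 165 → write 5 carry 10
  2×11+10 = 32 → write 0 carry 2
  A×11+2 = 112 → write 0 carry 7
  8×11+7 = 95 → write F carry 5
  3×11+5 = 38 → write 6 carry 2
  remaining carry: 2

0x26F005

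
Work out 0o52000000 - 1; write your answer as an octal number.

The trailing 6 digits are 0, so subtracting 1 borrows through: they become 7 and the next digit up decrements.

0o51777777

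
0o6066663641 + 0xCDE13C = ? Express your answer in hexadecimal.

0x31A948DD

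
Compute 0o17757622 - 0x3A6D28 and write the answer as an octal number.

0o1271152

0x3A6D28 = 0o16466450 in octal.
Subtract column by column in base 8:
  2-0 → 2
  2-5 → 5 (borrow)
  6-4-1 → 1
  7-6 → 1
  5-6 → 7 (borrow)
  7-4-1 → 2
  7-6 → 1
  1-1 → 0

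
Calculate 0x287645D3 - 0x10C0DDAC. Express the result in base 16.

0x17B56827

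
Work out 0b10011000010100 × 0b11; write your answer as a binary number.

Multiply each base-2 digit by 3, carrying:
  0×3 = 0 → write 0
  0×3 = 0 → write 0
  1×3 = 3 → write 1 carry 1
  0×3+1 = 1 → write 1
  1×3 = 3 → write 1 carry 1
  0×3+1 = 1 → write 1
  0×3 = 0 → write 0
  0×3 = 0 → write 0
  0×3 = 0 → write 0
  1×3 = 3 → write 1 carry 1
  1×3+1 = 4 → write 0 carry 2
  0×3+2 = 2 → write 0 carry 1
  0×3+1 = 1 → write 1
  1×3 = 3 → write 1 carry 1
  remaining carry: 1

0b111001000111100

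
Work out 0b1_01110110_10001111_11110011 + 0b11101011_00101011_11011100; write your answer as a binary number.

0b10011000011011101111001111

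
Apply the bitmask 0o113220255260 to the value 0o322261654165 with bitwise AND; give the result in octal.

AND each oct digit independently (no carries):
  3&1=1, 2&1=0, 2&3=2, 2&2=2, 6&2=2, 1&0=0, 6&2=2, 5&5=5, 4&5=4, 1&2=0, 6&6=6, 5&0=0

0o102220254060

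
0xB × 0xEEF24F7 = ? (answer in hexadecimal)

Multiply each base-16 digit by 11, carrying:
  7×11 = 77 → write D carry 4
  F×11+4 = 169 → write 9 carry 10
  4×11+10 = 54 → write 6 carry 3
  2×11+3 = 25 → write 9 carry 1
  F×11+1 = 166 → write 6 carry 10
  E×11+10 = 164 → write 4 carry 10
  E×11+10 = 164 → write 4 carry 10
  remaining carry: A

0xA446969D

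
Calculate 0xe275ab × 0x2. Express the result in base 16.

0x1c4eb56

Multiply each base-16 digit by 2, carrying:
  b×2 = 22 → write 6 carry 1
  a×2+1 = 21 → write 5 carry 1
  5×2+1 = 11 → write b
  7×2 = 14 → write e
  2×2 = 4 → write 4
  e×2 = 28 → write c carry 1
  remaining carry: 1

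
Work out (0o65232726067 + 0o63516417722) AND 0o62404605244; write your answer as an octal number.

Add column by column in base 8, right to left:
  7+2 = 1 carry 1
  6+2+1 = 1 carry 1
  0+7+1 = 0 carry 1
  6+7+1 = 6 carry 1
  2+1+1 = 4
  7+4 = 3 carry 1
  2+6+1 = 1 carry 1
  3+1+1 = 5
  2+5 = 7
  5+3 = 0 carry 1
  6+6+1 = 5 carry 1
  final carry 1
Sum = 0o150751346011; now AND with 0o62404605244:
  1&0=0, 5&6=4, 0&2=0, 7&4=4, 5&0=0, 1&4=0, 3&6=2, 4&0=0, 6&5=4, 0&2=0, 1&4=0, 1&4=0

0o40400204000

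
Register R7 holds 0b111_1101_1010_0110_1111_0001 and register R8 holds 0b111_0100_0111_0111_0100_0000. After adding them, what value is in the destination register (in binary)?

Add column by column in base 2, right to left:
  1+0 = 1
  0+0 = 0
  0+0 = 0
  0+0 = 0
  1+0 = 1
  1+0 = 1
  1+1 = 0 carry 1
  1+0+1 = 0 carry 1
  0+1+1 = 0 carry 1
  1+1+1 = 1 carry 1
  1+1+1 = 1 carry 1
  0+0+1 = 1
  0+1 = 1
  1+1 = 0 carry 1
  0+1+1 = 0 carry 1
  1+0+1 = 0 carry 1
  1+0+1 = 0 carry 1
  0+0+1 = 1
  1+1 = 0 carry 1
  1+0+1 = 0 carry 1
  1+1+1 = 1 carry 1
  1+1+1 = 1 carry 1
  1+1+1 = 1 carry 1
  final carry 1

0b111100100001111000110001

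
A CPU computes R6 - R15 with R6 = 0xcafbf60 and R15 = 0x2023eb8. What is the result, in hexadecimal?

0xaad80a8

Subtract column by column in base 16:
  0-8 → 8 (borrow)
  6-b-1 → a (borrow)
  f-e-1 → 0
  b-3 → 8
  f-2 → d
  a-0 → a
  c-2 → a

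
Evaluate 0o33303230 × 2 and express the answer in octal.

0o66606460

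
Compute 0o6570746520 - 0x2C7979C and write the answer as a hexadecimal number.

0x331C35B4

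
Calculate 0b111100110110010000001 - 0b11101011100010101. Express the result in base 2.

Subtract column by column in base 2:
  1-1 → 0
  0-0 → 0
  0-1 → 1 (borrow)
  0-0-1 → 1 (borrow)
  0-1-1 → 0 (borrow)
  0-0-1 → 1 (borrow)
  0-0-1 → 1 (borrow)
  1-0-1 → 0
  0-1 → 1 (borrow)
  0-1-1 → 0 (borrow)
  1-1-1 → 1 (borrow)
  1-0-1 → 0
  0-1 → 1 (borrow)
  1-0-1 → 0
  1-1 → 0
  0-1 → 1 (borrow)
  0-1-1 → 0 (borrow)
  1-0-1 → 0
  1-0 → 1
  1-0 → 1
  1-0 → 1

0b111001001010101101100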